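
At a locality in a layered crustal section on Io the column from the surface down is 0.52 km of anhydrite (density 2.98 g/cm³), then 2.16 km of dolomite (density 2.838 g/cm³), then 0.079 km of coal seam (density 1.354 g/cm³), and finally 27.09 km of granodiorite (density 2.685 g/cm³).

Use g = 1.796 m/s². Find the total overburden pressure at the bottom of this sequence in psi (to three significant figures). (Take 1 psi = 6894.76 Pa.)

anhydrite: 2980 kg/m³ × 1.796 m/s² × 520 m = 2.783×10^6 Pa = 403.7 psi
dolomite: 2838 kg/m³ × 1.796 m/s² × 2160 m = 1.101×10^7 Pa = 1597 psi
coal seam: 1354 kg/m³ × 1.796 m/s² × 79 m = 1.921×10^5 Pa = 27.86 psi
granodiorite: 2685 kg/m³ × 1.796 m/s² × 27090 m = 1.306×10^8 Pa = 18947 psi
Total = 403.7 + 1597 + 27.86 + 18947 = 20975 psi

21000 psi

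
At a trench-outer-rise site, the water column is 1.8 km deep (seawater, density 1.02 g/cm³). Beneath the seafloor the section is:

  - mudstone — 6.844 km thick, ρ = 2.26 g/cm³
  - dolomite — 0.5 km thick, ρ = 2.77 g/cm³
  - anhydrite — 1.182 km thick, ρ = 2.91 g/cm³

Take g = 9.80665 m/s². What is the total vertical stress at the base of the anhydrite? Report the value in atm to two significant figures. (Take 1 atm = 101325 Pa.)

seawater: 1020 kg/m³ × 9.80665 m/s² × 1800 m = 1.801×10^7 Pa = 177.7 atm
mudstone: 2260 kg/m³ × 9.80665 m/s² × 6844 m = 1.517×10^8 Pa = 1497 atm
dolomite: 2770 kg/m³ × 9.80665 m/s² × 500 m = 1.358×10^7 Pa = 134.0 atm
anhydrite: 2910 kg/m³ × 9.80665 m/s² × 1182 m = 3.373×10^7 Pa = 332.9 atm
Total = 177.7 + 1497 + 134.0 + 332.9 = 2141.6 atm

2100 atm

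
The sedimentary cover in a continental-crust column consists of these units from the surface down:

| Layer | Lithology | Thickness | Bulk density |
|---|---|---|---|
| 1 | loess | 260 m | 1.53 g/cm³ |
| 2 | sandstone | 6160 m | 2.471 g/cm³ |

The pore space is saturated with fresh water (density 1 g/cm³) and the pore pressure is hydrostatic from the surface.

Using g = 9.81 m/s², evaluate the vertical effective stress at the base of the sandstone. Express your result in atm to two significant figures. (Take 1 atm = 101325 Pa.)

890 atm

Overburden (lithostatic) stress σ_v:
loess: 1530 kg/m³ × 9.81 m/s² × 260 m = 3.902×10^6 Pa = 3.902 MPa
sandstone: 2471 kg/m³ × 9.81 m/s² × 6160 m = 1.493×10^8 Pa = 149.3 MPa
Total = 3.902 + 149.3 = 153.22 MPa
Pore pressure P_p = 1000 kg/m³ × 9.81 m/s² × 6420 m = 6.298×10^7 Pa = 62.98 MPa
Effective stress σ' = σ_v − P_p = 153.2 − 62.98 = 90.244 MPa = 890.64 atm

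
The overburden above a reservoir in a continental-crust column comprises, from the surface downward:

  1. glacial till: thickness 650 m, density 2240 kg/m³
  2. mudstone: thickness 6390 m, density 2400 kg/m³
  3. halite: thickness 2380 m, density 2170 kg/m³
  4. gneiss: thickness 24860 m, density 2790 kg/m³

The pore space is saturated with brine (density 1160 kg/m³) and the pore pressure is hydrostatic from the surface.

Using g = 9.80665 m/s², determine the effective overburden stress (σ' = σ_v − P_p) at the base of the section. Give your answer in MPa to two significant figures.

510 MPa

Overburden (lithostatic) stress σ_v:
glacial till: 2240 kg/m³ × 9.80665 m/s² × 650 m = 1.428×10^7 Pa = 14.28 MPa
mudstone: 2400 kg/m³ × 9.80665 m/s² × 6390 m = 1.504×10^8 Pa = 150.4 MPa
halite: 2170 kg/m³ × 9.80665 m/s² × 2380 m = 5.065×10^7 Pa = 50.65 MPa
gneiss: 2790 kg/m³ × 9.80665 m/s² × 24860 m = 6.802×10^8 Pa = 680.2 MPa
Total = 14.28 + 150.4 + 50.65 + 680.2 = 895.50 MPa
Pore pressure P_p = 1160 kg/m³ × 9.80665 m/s² × 34280 m = 3.900×10^8 Pa = 390.0 MPa
Effective stress σ' = σ_v − P_p = 895.5 − 390.0 = 505.54 MPa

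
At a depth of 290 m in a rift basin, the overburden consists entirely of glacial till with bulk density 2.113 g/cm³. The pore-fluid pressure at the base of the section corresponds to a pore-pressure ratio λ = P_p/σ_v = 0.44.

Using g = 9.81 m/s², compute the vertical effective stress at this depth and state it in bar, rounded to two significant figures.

Overburden (lithostatic) stress σ_v:
glacial till: 2113 kg/m³ × 9.81 m/s² × 290 m = 6.011×10^6 Pa = 6.011 MPa
Pore pressure P_p = λ·σ_v = 0.44 × 6.011 MPa = 2.645 MPa
Effective stress σ' = σ_v − P_p = 6.011 − 2.645 = 3.3663 MPa = 33.663 bar

34 bar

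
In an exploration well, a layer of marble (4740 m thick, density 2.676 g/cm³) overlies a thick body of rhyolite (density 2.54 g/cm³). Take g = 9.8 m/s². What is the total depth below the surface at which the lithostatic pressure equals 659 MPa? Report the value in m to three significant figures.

26200 m

Pressure at base of upper layers: 2676×9.8×4740 = 1.243×10^8 Pa = 124.3 MPa
Remaining pressure to be supplied by rhyolite: 6.590×10^8 − 1.243×10^8 = 5.347×10^8 Pa
Additional depth in rhyolite = 5.347×10^8 Pa / (2540 kg/m³ × 9.8 m/s²) = 21481 m
Total depth = 4740 m + 21481 m = 26221 m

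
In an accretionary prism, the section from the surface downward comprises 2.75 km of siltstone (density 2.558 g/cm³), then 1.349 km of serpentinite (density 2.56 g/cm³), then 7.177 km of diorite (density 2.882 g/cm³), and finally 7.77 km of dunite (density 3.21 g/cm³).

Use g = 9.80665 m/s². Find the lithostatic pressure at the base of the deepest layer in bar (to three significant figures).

siltstone: 2558 kg/m³ × 9.80665 m/s² × 2750 m = 6.898×10^7 Pa = 689.8 bar
serpentinite: 2560 kg/m³ × 9.80665 m/s² × 1349 m = 3.387×10^7 Pa = 338.7 bar
diorite: 2882 kg/m³ × 9.80665 m/s² × 7177 m = 2.028×10^8 Pa = 2028 bar
dunite: 3210 kg/m³ × 9.80665 m/s² × 7770 m = 2.446×10^8 Pa = 2446 bar
Total = 689.8 + 338.7 + 2028 + 2446 = 5502.9 bar

5500 bar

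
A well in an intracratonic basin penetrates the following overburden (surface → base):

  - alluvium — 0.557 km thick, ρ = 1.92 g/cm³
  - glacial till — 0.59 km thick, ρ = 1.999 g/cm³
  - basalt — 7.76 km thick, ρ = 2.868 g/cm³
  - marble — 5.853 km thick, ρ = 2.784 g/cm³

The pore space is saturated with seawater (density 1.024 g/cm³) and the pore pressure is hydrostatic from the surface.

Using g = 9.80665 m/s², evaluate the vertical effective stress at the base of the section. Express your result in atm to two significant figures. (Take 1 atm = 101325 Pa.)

2500 atm

Overburden (lithostatic) stress σ_v:
alluvium: 1920 kg/m³ × 9.80665 m/s² × 557 m = 1.049×10^7 Pa = 10.49 MPa
glacial till: 1999 kg/m³ × 9.80665 m/s² × 590 m = 1.157×10^7 Pa = 11.57 MPa
basalt: 2868 kg/m³ × 9.80665 m/s² × 7760 m = 2.183×10^8 Pa = 218.3 MPa
marble: 2784 kg/m³ × 9.80665 m/s² × 5853 m = 1.598×10^8 Pa = 159.8 MPa
Total = 10.49 + 11.57 + 218.3 + 159.8 = 400.10 MPa
Pore pressure P_p = 1024 kg/m³ × 9.80665 m/s² × 14760 m = 1.482×10^8 Pa = 148.2 MPa
Effective stress σ' = σ_v − P_p = 400.1 − 148.2 = 251.88 MPa = 2485.9 atm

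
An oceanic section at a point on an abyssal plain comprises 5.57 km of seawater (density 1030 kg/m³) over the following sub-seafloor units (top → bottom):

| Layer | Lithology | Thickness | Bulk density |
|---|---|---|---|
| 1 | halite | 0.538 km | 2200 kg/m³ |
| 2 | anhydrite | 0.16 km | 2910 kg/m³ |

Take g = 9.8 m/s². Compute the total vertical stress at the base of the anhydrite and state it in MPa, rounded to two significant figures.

seawater: 1030 kg/m³ × 9.8 m/s² × 5570 m = 5.622×10^7 Pa = 56.22 MPa
halite: 2200 kg/m³ × 9.8 m/s² × 538 m = 1.160×10^7 Pa = 11.60 MPa
anhydrite: 2910 kg/m³ × 9.8 m/s² × 160 m = 4.563×10^6 Pa = 4.563 MPa
Total = 56.22 + 11.60 + 4.563 = 72.386 MPa

72 MPa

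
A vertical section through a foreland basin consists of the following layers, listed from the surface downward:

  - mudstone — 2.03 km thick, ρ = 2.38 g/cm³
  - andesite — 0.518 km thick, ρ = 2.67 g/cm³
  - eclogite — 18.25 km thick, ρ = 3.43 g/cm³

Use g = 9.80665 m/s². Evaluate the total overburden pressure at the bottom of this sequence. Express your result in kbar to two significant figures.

mudstone: 2380 kg/m³ × 9.80665 m/s² × 2030 m = 4.738×10^7 Pa = 0.4738 kbar
andesite: 2670 kg/m³ × 9.80665 m/s² × 518 m = 1.356×10^7 Pa = 0.1356 kbar
eclogite: 3430 kg/m³ × 9.80665 m/s² × 18250 m = 6.139×10^8 Pa = 6.139 kbar
Total = 0.4738 + 0.1356 + 6.139 = 6.7481 kbar

6.7 kbar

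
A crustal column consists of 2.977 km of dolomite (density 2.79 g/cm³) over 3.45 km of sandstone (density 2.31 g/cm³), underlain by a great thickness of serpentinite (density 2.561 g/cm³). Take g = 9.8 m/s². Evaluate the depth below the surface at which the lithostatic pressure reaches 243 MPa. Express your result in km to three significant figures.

Pressure at base of upper layers: 2790×9.8×2977 + 2310×9.8×3450 = 1.595×10^8 Pa = 159.5 MPa
Remaining pressure to be supplied by serpentinite: 2.430×10^8 − 1.595×10^8 = 8.350×10^7 Pa
Additional depth in serpentinite = 8.350×10^7 Pa / (2561 kg/m³ × 9.8 m/s²) = 3327.1 m
Total depth = 6427 m + 3327.1 m = 9754.1 m
= 9.7541 km

9.75 km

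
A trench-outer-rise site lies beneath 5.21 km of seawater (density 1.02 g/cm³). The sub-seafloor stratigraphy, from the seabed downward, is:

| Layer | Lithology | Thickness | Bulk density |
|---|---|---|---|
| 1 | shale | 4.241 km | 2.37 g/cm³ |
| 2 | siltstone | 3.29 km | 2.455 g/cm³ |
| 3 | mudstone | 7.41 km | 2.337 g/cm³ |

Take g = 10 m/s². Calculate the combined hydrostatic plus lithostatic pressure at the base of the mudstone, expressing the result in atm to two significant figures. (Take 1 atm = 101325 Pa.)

seawater: 1020 kg/m³ × 10 m/s² × 5210 m = 5.314×10^7 Pa = 524.5 atm
shale: 2370 kg/m³ × 10 m/s² × 4241 m = 1.005×10^8 Pa = 992.0 atm
siltstone: 2455 kg/m³ × 10 m/s² × 3290 m = 8.077×10^7 Pa = 797.1 atm
mudstone: 2337 kg/m³ × 10 m/s² × 7410 m = 1.732×10^8 Pa = 1709 atm
Total = 524.5 + 992.0 + 797.1 + 1709 = 4022.6 atm

4000 atm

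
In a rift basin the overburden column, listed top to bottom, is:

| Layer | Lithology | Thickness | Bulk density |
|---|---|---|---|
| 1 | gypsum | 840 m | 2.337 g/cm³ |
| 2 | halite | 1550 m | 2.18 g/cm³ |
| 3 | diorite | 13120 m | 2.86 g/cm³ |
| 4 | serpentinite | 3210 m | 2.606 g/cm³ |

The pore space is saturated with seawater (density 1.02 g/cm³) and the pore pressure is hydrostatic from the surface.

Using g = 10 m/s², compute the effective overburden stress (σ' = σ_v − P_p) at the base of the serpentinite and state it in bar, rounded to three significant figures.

3210 bar

Overburden (lithostatic) stress σ_v:
gypsum: 2337 kg/m³ × 10 m/s² × 840 m = 1.963×10^7 Pa = 19.63 MPa
halite: 2180 kg/m³ × 10 m/s² × 1550 m = 3.379×10^7 Pa = 33.79 MPa
diorite: 2860 kg/m³ × 10 m/s² × 13120 m = 3.752×10^8 Pa = 375.2 MPa
serpentinite: 2606 kg/m³ × 10 m/s² × 3210 m = 8.365×10^7 Pa = 83.65 MPa
Total = 19.63 + 33.79 + 375.2 + 83.65 = 512.31 MPa
Pore pressure P_p = 1020 kg/m³ × 10 m/s² × 18720 m = 1.909×10^8 Pa = 190.9 MPa
Effective stress σ' = σ_v − P_p = 512.3 − 190.9 = 321.36 MPa = 3213.6 bar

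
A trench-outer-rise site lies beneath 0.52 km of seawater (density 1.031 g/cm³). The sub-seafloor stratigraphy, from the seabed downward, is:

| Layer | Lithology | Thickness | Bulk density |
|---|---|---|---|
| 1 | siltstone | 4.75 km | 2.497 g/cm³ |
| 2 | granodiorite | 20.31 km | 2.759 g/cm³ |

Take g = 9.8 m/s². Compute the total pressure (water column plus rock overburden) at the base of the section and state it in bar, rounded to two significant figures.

seawater: 1031 kg/m³ × 9.8 m/s² × 520 m = 5.254×10^6 Pa = 52.54 bar
siltstone: 2497 kg/m³ × 9.8 m/s² × 4750 m = 1.162×10^8 Pa = 1162 bar
granodiorite: 2759 kg/m³ × 9.8 m/s² × 20310 m = 5.491×10^8 Pa = 5491 bar
Total = 52.54 + 1162 + 5491 = 6706.4 bar

6700 bar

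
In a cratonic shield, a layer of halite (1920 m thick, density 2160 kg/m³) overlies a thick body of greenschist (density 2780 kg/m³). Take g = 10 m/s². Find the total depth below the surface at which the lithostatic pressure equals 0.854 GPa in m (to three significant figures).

Pressure at base of upper layers: 2160×10×1920 = 4.147×10^7 Pa = 0.04147 GPa
Remaining pressure to be supplied by greenschist: 8.540×10^8 − 4.147×10^7 = 8.125×10^8 Pa
Additional depth in greenschist = 8.125×10^8 Pa / (2780 kg/m³ × 10 m/s²) = 29228 m
Total depth = 1920 m + 29228 m = 31148 m

31100 m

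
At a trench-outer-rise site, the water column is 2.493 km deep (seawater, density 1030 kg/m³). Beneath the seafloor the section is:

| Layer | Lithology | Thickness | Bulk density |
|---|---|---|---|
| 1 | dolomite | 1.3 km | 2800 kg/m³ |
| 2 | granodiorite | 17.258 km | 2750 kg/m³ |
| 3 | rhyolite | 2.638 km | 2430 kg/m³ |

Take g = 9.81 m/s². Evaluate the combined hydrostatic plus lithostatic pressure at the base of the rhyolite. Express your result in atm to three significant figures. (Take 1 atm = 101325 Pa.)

5820 atm

seawater: 1030 kg/m³ × 9.81 m/s² × 2493 m = 2.519×10^7 Pa = 248.6 atm
dolomite: 2800 kg/m³ × 9.81 m/s² × 1300 m = 3.571×10^7 Pa = 352.4 atm
granodiorite: 2750 kg/m³ × 9.81 m/s² × 17258 m = 4.656×10^8 Pa = 4595 atm
rhyolite: 2430 kg/m³ × 9.81 m/s² × 2638 m = 6.289×10^7 Pa = 620.6 atm
Total = 248.6 + 352.4 + 4595 + 620.6 = 5816.5 atm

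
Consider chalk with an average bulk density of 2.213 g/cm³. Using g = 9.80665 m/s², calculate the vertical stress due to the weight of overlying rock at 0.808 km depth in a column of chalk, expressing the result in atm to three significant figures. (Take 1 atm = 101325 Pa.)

chalk: 2213 kg/m³ × 9.80665 m/s² × 808 m = 1.754×10^7 Pa = 173.1 atm

173 atm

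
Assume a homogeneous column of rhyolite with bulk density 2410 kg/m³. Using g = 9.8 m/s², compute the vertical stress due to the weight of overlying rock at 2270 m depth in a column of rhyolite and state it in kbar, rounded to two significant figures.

0.54 kbar

rhyolite: 2410 kg/m³ × 9.8 m/s² × 2270 m = 5.361×10^7 Pa = 0.5361 kbar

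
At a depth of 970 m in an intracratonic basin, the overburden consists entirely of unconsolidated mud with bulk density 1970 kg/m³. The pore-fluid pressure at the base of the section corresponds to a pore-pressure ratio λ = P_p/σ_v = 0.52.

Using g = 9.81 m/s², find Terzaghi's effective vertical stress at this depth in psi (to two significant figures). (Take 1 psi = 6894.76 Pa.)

1300 psi

Overburden (lithostatic) stress σ_v:
unconsolidated mud: 1970 kg/m³ × 9.81 m/s² × 970 m = 1.875×10^7 Pa = 18.75 MPa
Pore pressure P_p = λ·σ_v = 0.52 × 18.75 MPa = 9.748 MPa
Effective stress σ' = σ_v − P_p = 18.75 − 9.748 = 8.9980 MPa = 1305.1 psi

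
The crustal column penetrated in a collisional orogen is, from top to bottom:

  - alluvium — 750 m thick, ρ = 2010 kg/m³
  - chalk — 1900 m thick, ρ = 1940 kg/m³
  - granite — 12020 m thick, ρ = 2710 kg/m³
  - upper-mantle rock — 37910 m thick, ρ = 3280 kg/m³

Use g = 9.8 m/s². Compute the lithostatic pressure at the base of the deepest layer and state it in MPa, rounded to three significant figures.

alluvium: 2010 kg/m³ × 9.8 m/s² × 750 m = 1.477×10^7 Pa = 14.77 MPa
chalk: 1940 kg/m³ × 9.8 m/s² × 1900 m = 3.612×10^7 Pa = 36.12 MPa
granite: 2710 kg/m³ × 9.8 m/s² × 12020 m = 3.192×10^8 Pa = 319.2 MPa
upper-mantle rock: 3280 kg/m³ × 9.8 m/s² × 37910 m = 1.219×10^9 Pa = 1219 MPa
Total = 14.77 + 36.12 + 319.2 + 1219 = 1588.7 MPa

1590 MPa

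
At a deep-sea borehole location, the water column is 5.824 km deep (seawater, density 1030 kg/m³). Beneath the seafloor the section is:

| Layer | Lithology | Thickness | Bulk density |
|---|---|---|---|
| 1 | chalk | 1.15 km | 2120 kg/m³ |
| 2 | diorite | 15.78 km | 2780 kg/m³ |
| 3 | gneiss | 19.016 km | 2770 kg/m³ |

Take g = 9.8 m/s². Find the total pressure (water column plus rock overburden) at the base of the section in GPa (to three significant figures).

1.03 GPa

seawater: 1030 kg/m³ × 9.8 m/s² × 5824 m = 5.879×10^7 Pa = 0.05879 GPa
chalk: 2120 kg/m³ × 9.8 m/s² × 1150 m = 2.389×10^7 Pa = 0.02389 GPa
diorite: 2780 kg/m³ × 9.8 m/s² × 15780 m = 4.299×10^8 Pa = 0.4299 GPa
gneiss: 2770 kg/m³ × 9.8 m/s² × 19016 m = 5.162×10^8 Pa = 0.5162 GPa
Total = 0.05879 + 0.02389 + 0.4299 + 0.5162 = 1.0288 GPa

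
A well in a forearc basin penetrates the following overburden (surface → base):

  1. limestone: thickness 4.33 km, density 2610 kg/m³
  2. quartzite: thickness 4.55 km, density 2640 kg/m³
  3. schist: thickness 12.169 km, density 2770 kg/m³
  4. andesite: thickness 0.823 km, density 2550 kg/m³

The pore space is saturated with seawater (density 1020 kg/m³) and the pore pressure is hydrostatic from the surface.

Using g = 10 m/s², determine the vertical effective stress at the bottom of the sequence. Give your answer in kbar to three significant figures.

Overburden (lithostatic) stress σ_v:
limestone: 2610 kg/m³ × 10 m/s² × 4330 m = 1.130×10^8 Pa = 113.0 MPa
quartzite: 2640 kg/m³ × 10 m/s² × 4550 m = 1.201×10^8 Pa = 120.1 MPa
schist: 2770 kg/m³ × 10 m/s² × 12169 m = 3.371×10^8 Pa = 337.1 MPa
andesite: 2550 kg/m³ × 10 m/s² × 823 m = 2.099×10^7 Pa = 20.99 MPa
Total = 113.0 + 120.1 + 337.1 + 20.99 = 591.20 MPa
Pore pressure P_p = 1020 kg/m³ × 10 m/s² × 21872 m = 2.231×10^8 Pa = 223.1 MPa
Effective stress σ' = σ_v − P_p = 591.2 − 223.1 = 368.11 MPa = 3.6811 kbar

3.68 kbar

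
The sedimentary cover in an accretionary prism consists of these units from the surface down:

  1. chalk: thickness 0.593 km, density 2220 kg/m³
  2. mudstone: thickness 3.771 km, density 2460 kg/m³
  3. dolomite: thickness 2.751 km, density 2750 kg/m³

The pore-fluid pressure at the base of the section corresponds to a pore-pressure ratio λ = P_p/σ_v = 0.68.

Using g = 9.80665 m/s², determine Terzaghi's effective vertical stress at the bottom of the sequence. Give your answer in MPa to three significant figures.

Overburden (lithostatic) stress σ_v:
chalk: 2220 kg/m³ × 9.80665 m/s² × 593 m = 1.291×10^7 Pa = 12.91 MPa
mudstone: 2460 kg/m³ × 9.80665 m/s² × 3771 m = 9.097×10^7 Pa = 90.97 MPa
dolomite: 2750 kg/m³ × 9.80665 m/s² × 2751 m = 7.419×10^7 Pa = 74.19 MPa
Total = 12.91 + 90.97 + 74.19 = 178.07 MPa
Pore pressure P_p = λ·σ_v = 0.68 × 178.1 MPa = 121.1 MPa
Effective stress σ' = σ_v − P_p = 178.1 − 121.1 = 56.983 MPa

57.0 MPa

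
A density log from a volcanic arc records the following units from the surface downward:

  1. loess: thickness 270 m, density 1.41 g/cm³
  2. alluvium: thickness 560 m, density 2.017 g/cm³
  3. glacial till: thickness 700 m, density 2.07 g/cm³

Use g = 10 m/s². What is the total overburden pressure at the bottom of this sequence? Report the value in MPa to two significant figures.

loess: 1410 kg/m³ × 10 m/s² × 270 m = 3.807×10^6 Pa = 3.807 MPa
alluvium: 2017 kg/m³ × 10 m/s² × 560 m = 1.130×10^7 Pa = 11.30 MPa
glacial till: 2070 kg/m³ × 10 m/s² × 700 m = 1.449×10^7 Pa = 14.49 MPa
Total = 3.807 + 11.30 + 14.49 = 29.592 MPa

30 MPa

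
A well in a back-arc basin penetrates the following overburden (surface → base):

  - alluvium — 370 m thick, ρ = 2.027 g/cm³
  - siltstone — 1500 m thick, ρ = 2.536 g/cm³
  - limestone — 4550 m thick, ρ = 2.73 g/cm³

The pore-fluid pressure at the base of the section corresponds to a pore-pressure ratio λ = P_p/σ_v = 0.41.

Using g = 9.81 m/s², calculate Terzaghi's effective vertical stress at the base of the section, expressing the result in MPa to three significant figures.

Overburden (lithostatic) stress σ_v:
alluvium: 2027 kg/m³ × 9.81 m/s² × 370 m = 7.357×10^6 Pa = 7.357 MPa
siltstone: 2536 kg/m³ × 9.81 m/s² × 1500 m = 3.732×10^7 Pa = 37.32 MPa
limestone: 2730 kg/m³ × 9.81 m/s² × 4550 m = 1.219×10^8 Pa = 121.9 MPa
Total = 7.357 + 37.32 + 121.9 = 166.53 MPa
Pore pressure P_p = λ·σ_v = 0.41 × 166.5 MPa = 68.28 MPa
Effective stress σ' = σ_v − P_p = 166.5 − 68.28 = 98.252 MPa

98.3 MPa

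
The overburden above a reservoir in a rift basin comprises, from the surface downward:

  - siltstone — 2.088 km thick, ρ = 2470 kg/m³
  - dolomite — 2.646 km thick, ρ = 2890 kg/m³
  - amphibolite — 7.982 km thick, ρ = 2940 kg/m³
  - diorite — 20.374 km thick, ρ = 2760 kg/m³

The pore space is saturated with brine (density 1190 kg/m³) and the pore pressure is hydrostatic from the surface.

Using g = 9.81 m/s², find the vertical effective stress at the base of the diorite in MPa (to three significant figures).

Overburden (lithostatic) stress σ_v:
siltstone: 2470 kg/m³ × 9.81 m/s² × 2088 m = 5.059×10^7 Pa = 50.59 MPa
dolomite: 2890 kg/m³ × 9.81 m/s² × 2646 m = 7.502×10^7 Pa = 75.02 MPa
amphibolite: 2940 kg/m³ × 9.81 m/s² × 7982 m = 2.302×10^8 Pa = 230.2 MPa
diorite: 2760 kg/m³ × 9.81 m/s² × 20374 m = 5.516×10^8 Pa = 551.6 MPa
Total = 50.59 + 75.02 + 230.2 + 551.6 = 907.46 MPa
Pore pressure P_p = 1190 kg/m³ × 9.81 m/s² × 33090 m = 3.863×10^8 Pa = 386.3 MPa
Effective stress σ' = σ_v − P_p = 907.5 − 386.3 = 521.17 MPa

521 MPa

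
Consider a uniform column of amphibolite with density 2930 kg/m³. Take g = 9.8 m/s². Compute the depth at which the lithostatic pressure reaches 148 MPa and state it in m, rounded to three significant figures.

h = P/(ρg) = 148 MPa / (2930 kg/m³ × 9.8 m/s²) = 1.480×10^8 Pa / 28714 Pa/m = 5154.3 m

5150 m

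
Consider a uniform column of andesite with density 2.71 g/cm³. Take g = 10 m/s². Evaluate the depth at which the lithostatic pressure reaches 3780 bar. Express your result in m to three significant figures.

h = P/(ρg) = 3780 bar / (2710 kg/m³ × 10 m/s²) = 3.780×10^8 Pa / 27100 Pa/m = 13948 m

13900 m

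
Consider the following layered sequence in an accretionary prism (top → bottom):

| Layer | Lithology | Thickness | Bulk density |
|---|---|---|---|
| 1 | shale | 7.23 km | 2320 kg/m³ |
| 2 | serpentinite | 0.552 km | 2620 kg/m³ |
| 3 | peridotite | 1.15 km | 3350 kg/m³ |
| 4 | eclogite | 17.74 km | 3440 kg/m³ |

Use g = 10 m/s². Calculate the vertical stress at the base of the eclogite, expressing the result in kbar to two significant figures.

8.3 kbar

shale: 2320 kg/m³ × 10 m/s² × 7230 m = 1.677×10^8 Pa = 1.677 kbar
serpentinite: 2620 kg/m³ × 10 m/s² × 552 m = 1.446×10^7 Pa = 0.1446 kbar
peridotite: 3350 kg/m³ × 10 m/s² × 1150 m = 3.853×10^7 Pa = 0.3852 kbar
eclogite: 3440 kg/m³ × 10 m/s² × 17740 m = 6.103×10^8 Pa = 6.103 kbar
Total = 1.677 + 0.1446 + 0.3852 + 6.103 = 8.3098 kbar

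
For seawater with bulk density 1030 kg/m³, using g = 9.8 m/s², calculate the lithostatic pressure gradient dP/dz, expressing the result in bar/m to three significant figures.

0.101 bar/m

dP/dz = ρg = 1030 kg/m³ × 9.8 m/s² = 10094 Pa/m
= 10094 Pa/m × (1 bar/m / 1.0000×10^5 Pa/m) = 0.10094 bar/m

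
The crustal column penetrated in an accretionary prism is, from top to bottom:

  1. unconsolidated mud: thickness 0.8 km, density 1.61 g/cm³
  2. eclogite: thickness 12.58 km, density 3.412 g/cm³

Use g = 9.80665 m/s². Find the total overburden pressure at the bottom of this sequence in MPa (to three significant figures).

unconsolidated mud: 1610 kg/m³ × 9.80665 m/s² × 800 m = 1.263×10^7 Pa = 12.63 MPa
eclogite: 3412 kg/m³ × 9.80665 m/s² × 12580 m = 4.209×10^8 Pa = 420.9 MPa
Total = 12.63 + 420.9 = 433.56 MPa

434 MPa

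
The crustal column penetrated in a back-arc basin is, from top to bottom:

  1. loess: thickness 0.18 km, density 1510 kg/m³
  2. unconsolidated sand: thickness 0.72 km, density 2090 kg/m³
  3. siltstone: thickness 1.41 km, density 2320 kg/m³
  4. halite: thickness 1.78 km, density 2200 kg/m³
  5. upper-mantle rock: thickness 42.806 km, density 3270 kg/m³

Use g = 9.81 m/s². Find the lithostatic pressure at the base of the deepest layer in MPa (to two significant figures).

1500 MPa

loess: 1510 kg/m³ × 9.81 m/s² × 180 m = 2.666×10^6 Pa = 2.666 MPa
unconsolidated sand: 2090 kg/m³ × 9.81 m/s² × 720 m = 1.476×10^7 Pa = 14.76 MPa
siltstone: 2320 kg/m³ × 9.81 m/s² × 1410 m = 3.209×10^7 Pa = 32.09 MPa
halite: 2200 kg/m³ × 9.81 m/s² × 1780 m = 3.842×10^7 Pa = 38.42 MPa
upper-mantle rock: 3270 kg/m³ × 9.81 m/s² × 42806 m = 1.373×10^9 Pa = 1373 MPa
Total = 2.666 + 14.76 + 32.09 + 38.42 + 1373 = 1461.1 MPa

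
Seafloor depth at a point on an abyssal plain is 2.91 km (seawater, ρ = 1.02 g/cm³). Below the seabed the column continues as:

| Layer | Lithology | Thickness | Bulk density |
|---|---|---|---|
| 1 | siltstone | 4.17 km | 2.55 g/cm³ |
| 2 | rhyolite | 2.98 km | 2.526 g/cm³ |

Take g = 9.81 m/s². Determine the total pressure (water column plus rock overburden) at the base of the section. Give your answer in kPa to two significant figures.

seawater: 1020 kg/m³ × 9.81 m/s² × 2910 m = 2.912×10^7 Pa = 29118 kPa
siltstone: 2550 kg/m³ × 9.81 m/s² × 4170 m = 1.043×10^8 Pa = 1.043×10^5 kPa
rhyolite: 2526 kg/m³ × 9.81 m/s² × 2980 m = 7.384×10^7 Pa = 73845 kPa
Total = 29118 + 1.043×10^5 + 73845 = 2.0728×10^5 kPa

210000 kPa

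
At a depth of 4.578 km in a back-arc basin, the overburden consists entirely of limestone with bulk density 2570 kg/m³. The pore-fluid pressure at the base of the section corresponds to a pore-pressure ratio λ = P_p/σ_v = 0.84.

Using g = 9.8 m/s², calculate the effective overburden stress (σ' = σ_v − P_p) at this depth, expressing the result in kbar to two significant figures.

0.18 kbar

Overburden (lithostatic) stress σ_v:
limestone: 2570 kg/m³ × 9.8 m/s² × 4578 m = 1.153×10^8 Pa = 115.3 MPa
Pore pressure P_p = λ·σ_v = 0.84 × 115.3 MPa = 96.85 MPa
Effective stress σ' = σ_v − P_p = 115.3 − 96.85 = 18.448 MPa = 0.18448 kbar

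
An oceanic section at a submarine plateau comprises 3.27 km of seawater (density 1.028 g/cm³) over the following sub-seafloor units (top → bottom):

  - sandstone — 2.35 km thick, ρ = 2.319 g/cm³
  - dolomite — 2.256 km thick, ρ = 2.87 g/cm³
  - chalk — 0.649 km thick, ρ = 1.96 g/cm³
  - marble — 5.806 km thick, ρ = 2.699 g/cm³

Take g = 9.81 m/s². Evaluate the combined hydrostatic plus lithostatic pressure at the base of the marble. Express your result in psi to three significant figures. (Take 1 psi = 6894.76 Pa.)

45900 psi

seawater: 1028 kg/m³ × 9.81 m/s² × 3270 m = 3.298×10^7 Pa = 4783 psi
sandstone: 2319 kg/m³ × 9.81 m/s² × 2350 m = 5.346×10^7 Pa = 7754 psi
dolomite: 2870 kg/m³ × 9.81 m/s² × 2256 m = 6.352×10^7 Pa = 9212 psi
chalk: 1960 kg/m³ × 9.81 m/s² × 649 m = 1.248×10^7 Pa = 1810 psi
marble: 2699 kg/m³ × 9.81 m/s² × 5806 m = 1.537×10^8 Pa = 22296 psi
Total = 4783 + 7754 + 9212 + 1810 + 22296 = 45855 psi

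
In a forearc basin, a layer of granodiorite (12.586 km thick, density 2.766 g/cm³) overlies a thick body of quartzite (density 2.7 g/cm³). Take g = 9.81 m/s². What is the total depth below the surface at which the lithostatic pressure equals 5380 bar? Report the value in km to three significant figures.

Pressure at base of upper layers: 2766×9.81×12586 = 3.415×10^8 Pa = 3415 bar
Remaining pressure to be supplied by quartzite: 5.380×10^8 − 3.415×10^8 = 1.965×10^8 Pa
Additional depth in quartzite = 1.965×10^8 Pa / (2700 kg/m³ × 9.81 m/s²) = 7418.2 m
Total depth = 12586 m + 7418.2 m = 20004 m
= 20.004 km

20.0 km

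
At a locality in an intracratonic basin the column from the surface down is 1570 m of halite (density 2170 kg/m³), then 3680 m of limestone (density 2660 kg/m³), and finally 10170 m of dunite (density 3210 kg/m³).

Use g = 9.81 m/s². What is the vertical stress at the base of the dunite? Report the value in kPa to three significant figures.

450000 kPa

halite: 2170 kg/m³ × 9.81 m/s² × 1570 m = 3.342×10^7 Pa = 33422 kPa
limestone: 2660 kg/m³ × 9.81 m/s² × 3680 m = 9.603×10^7 Pa = 96028 kPa
dunite: 3210 kg/m³ × 9.81 m/s² × 10170 m = 3.203×10^8 Pa = 3.203×10^5 kPa
Total = 33422 + 96028 + 3.203×10^5 = 4.4970×10^5 kPa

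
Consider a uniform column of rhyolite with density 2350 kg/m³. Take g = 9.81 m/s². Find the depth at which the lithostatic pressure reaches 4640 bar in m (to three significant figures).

h = P/(ρg) = 4640 bar / (2350 kg/m³ × 9.81 m/s²) = 4.640×10^8 Pa / 23054 Pa/m = 20127 m

20100 m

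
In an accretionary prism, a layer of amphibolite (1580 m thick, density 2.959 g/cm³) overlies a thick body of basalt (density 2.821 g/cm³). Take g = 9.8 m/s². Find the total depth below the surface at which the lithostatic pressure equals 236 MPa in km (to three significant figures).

Pressure at base of upper layers: 2959×9.8×1580 = 4.582×10^7 Pa = 45.82 MPa
Remaining pressure to be supplied by basalt: 2.360×10^8 − 4.582×10^7 = 1.902×10^8 Pa
Additional depth in basalt = 1.902×10^8 Pa / (2821 kg/m³ × 9.8 m/s²) = 6879.3 m
Total depth = 1580 m + 6879.3 m = 8459.3 m
= 8.4593 km

8.46 km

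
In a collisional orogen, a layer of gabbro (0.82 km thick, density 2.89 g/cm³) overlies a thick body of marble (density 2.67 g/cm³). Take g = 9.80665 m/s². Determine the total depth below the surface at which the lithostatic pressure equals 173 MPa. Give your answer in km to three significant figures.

Pressure at base of upper layers: 2890×9.80665×820 = 2.324×10^7 Pa = 23.24 MPa
Remaining pressure to be supplied by marble: 1.730×10^8 − 2.324×10^7 = 1.498×10^8 Pa
Additional depth in marble = 1.498×10^8 Pa / (2670 kg/m³ × 9.80665 m/s²) = 5719.6 m
Total depth = 820 m + 5719.6 m = 6539.6 m
= 6.5396 km

6.54 km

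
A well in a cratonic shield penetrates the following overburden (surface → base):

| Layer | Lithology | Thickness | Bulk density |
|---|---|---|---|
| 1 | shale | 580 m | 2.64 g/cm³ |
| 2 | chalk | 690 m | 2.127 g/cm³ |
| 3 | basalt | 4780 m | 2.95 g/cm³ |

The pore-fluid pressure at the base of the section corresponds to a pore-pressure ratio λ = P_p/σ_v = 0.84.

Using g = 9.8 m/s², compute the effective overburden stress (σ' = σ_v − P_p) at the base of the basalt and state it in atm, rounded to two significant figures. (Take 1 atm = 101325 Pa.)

Overburden (lithostatic) stress σ_v:
shale: 2640 kg/m³ × 9.8 m/s² × 580 m = 1.501×10^7 Pa = 15.01 MPa
chalk: 2127 kg/m³ × 9.8 m/s² × 690 m = 1.438×10^7 Pa = 14.38 MPa
basalt: 2950 kg/m³ × 9.8 m/s² × 4780 m = 1.382×10^8 Pa = 138.2 MPa
Total = 15.01 + 14.38 + 138.2 = 167.58 MPa
Pore pressure P_p = λ·σ_v = 0.84 × 167.6 MPa = 140.8 MPa
Effective stress σ' = σ_v − P_p = 167.6 − 140.8 = 26.813 MPa = 264.62 atm

260 atm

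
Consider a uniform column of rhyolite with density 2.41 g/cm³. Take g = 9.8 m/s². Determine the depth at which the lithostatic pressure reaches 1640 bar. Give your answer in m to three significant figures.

6940 m

h = P/(ρg) = 1640 bar / (2410 kg/m³ × 9.8 m/s²) = 1.640×10^8 Pa / 23618 Pa/m = 6943.9 m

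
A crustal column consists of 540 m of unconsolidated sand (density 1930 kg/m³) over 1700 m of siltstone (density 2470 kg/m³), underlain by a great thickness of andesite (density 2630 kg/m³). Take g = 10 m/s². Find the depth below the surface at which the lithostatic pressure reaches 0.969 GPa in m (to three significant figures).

37100 m

Pressure at base of upper layers: 1930×10×540 + 2470×10×1700 = 5.241×10^7 Pa = 0.05241 GPa
Remaining pressure to be supplied by andesite: 9.690×10^8 − 5.241×10^7 = 9.166×10^8 Pa
Additional depth in andesite = 9.166×10^8 Pa / (2630 kg/m³ × 10 m/s²) = 34851 m
Total depth = 2240 m + 34851 m = 37091 m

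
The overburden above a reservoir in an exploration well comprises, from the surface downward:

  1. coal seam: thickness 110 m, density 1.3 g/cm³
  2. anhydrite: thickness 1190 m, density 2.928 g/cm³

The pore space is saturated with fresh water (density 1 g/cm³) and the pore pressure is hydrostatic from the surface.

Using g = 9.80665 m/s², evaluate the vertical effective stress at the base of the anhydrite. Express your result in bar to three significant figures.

228 bar

Overburden (lithostatic) stress σ_v:
coal seam: 1300 kg/m³ × 9.80665 m/s² × 110 m = 1.402×10^6 Pa = 1.402 MPa
anhydrite: 2928 kg/m³ × 9.80665 m/s² × 1190 m = 3.417×10^7 Pa = 34.17 MPa
Total = 1.402 + 34.17 = 35.572 MPa
Pore pressure P_p = 1000 kg/m³ × 9.80665 m/s² × 1300 m = 1.275×10^7 Pa = 12.75 MPa
Effective stress σ' = σ_v − P_p = 35.57 − 12.75 = 22.823 MPa = 228.23 bar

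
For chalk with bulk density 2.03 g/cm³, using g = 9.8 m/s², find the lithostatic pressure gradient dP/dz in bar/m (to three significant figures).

0.199 bar/m

dP/dz = ρg = 2030 kg/m³ × 9.8 m/s² = 19894 Pa/m
= 19894 Pa/m × (1 bar/m / 1.0000×10^5 Pa/m) = 0.19894 bar/m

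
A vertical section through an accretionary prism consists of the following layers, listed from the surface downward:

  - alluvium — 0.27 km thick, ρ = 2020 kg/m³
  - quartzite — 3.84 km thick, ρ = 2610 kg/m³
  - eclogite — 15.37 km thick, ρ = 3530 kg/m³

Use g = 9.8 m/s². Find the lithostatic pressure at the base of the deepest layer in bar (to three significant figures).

6350 bar

alluvium: 2020 kg/m³ × 9.8 m/s² × 270 m = 5.345×10^6 Pa = 53.45 bar
quartzite: 2610 kg/m³ × 9.8 m/s² × 3840 m = 9.822×10^7 Pa = 982.2 bar
eclogite: 3530 kg/m³ × 9.8 m/s² × 15370 m = 5.317×10^8 Pa = 5317 bar
Total = 53.45 + 982.2 + 5317 = 6352.7 bar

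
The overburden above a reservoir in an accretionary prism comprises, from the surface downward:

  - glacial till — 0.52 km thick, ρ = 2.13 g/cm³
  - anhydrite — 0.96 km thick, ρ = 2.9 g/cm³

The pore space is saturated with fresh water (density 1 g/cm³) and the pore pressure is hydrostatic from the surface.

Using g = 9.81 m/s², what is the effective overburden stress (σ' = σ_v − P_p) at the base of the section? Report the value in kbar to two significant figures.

Overburden (lithostatic) stress σ_v:
glacial till: 2130 kg/m³ × 9.81 m/s² × 520 m = 1.087×10^7 Pa = 10.87 MPa
anhydrite: 2900 kg/m³ × 9.81 m/s² × 960 m = 2.731×10^7 Pa = 27.31 MPa
Total = 10.87 + 27.31 = 38.177 MPa
Pore pressure P_p = 1000 kg/m³ × 9.81 m/s² × 1480 m = 1.452×10^7 Pa = 14.52 MPa
Effective stress σ' = σ_v − P_p = 38.18 − 14.52 = 23.658 MPa = 0.23658 kbar

0.24 kbar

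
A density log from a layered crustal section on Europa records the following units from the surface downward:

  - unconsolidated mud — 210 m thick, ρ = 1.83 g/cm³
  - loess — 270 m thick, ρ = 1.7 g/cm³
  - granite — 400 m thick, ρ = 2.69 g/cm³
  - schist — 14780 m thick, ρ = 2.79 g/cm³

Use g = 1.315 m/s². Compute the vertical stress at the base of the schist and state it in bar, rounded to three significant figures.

567 bar

unconsolidated mud: 1830 kg/m³ × 1.315 m/s² × 210 m = 5.054×10^5 Pa = 5.054 bar
loess: 1700 kg/m³ × 1.315 m/s² × 270 m = 6.036×10^5 Pa = 6.036 bar
granite: 2690 kg/m³ × 1.315 m/s² × 400 m = 1.415×10^6 Pa = 14.15 bar
schist: 2790 kg/m³ × 1.315 m/s² × 14780 m = 5.423×10^7 Pa = 542.3 bar
Total = 5.054 + 6.036 + 14.15 + 542.3 = 567.49 bar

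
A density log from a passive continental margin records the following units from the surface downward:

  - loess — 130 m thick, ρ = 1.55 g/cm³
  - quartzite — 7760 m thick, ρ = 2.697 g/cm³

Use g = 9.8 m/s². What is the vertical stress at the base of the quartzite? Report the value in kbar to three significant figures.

2.07 kbar

loess: 1550 kg/m³ × 9.8 m/s² × 130 m = 1.975×10^6 Pa = 0.01975 kbar
quartzite: 2697 kg/m³ × 9.8 m/s² × 7760 m = 2.051×10^8 Pa = 2.051 kbar
Total = 0.01975 + 2.051 = 2.0708 kbar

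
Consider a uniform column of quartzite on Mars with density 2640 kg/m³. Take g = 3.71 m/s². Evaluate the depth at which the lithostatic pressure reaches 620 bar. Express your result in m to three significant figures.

6330 m

h = P/(ρg) = 620 bar / (2640 kg/m³ × 3.71 m/s²) = 6.200×10^7 Pa / 9794.4 Pa/m = 6330.1 m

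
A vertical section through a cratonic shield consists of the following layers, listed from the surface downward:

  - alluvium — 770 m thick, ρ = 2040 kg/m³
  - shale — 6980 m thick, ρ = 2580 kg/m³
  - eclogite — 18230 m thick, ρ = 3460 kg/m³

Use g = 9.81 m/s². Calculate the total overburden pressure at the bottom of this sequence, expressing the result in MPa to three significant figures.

811 MPa

alluvium: 2040 kg/m³ × 9.81 m/s² × 770 m = 1.541×10^7 Pa = 15.41 MPa
shale: 2580 kg/m³ × 9.81 m/s² × 6980 m = 1.767×10^8 Pa = 176.7 MPa
eclogite: 3460 kg/m³ × 9.81 m/s² × 18230 m = 6.188×10^8 Pa = 618.8 MPa
Total = 15.41 + 176.7 + 618.8 = 810.85 MPa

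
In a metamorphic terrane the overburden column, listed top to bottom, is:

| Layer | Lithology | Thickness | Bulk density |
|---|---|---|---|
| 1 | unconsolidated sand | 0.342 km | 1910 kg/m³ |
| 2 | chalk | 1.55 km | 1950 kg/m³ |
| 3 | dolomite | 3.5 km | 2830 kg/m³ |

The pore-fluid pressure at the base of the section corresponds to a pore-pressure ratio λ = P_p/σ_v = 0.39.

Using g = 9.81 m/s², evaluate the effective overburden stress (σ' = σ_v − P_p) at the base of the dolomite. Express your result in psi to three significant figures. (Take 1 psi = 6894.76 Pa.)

11800 psi

Overburden (lithostatic) stress σ_v:
unconsolidated sand: 1910 kg/m³ × 9.81 m/s² × 342 m = 6.408×10^6 Pa = 6.408 MPa
chalk: 1950 kg/m³ × 9.81 m/s² × 1550 m = 2.965×10^7 Pa = 29.65 MPa
dolomite: 2830 kg/m³ × 9.81 m/s² × 3500 m = 9.717×10^7 Pa = 97.17 MPa
Total = 6.408 + 29.65 + 97.17 = 133.23 MPa
Pore pressure P_p = λ·σ_v = 0.39 × 133.2 MPa = 51.96 MPa
Effective stress σ' = σ_v − P_p = 133.2 − 51.96 = 81.268 MPa = 11787 psi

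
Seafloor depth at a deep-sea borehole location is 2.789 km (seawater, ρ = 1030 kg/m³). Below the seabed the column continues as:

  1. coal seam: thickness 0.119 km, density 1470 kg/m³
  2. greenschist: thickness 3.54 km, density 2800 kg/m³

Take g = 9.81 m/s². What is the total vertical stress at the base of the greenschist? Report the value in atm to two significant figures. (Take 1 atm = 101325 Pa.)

seawater: 1030 kg/m³ × 9.81 m/s² × 2789 m = 2.818×10^7 Pa = 278.1 atm
coal seam: 1470 kg/m³ × 9.81 m/s² × 119 m = 1.716×10^6 Pa = 16.94 atm
greenschist: 2800 kg/m³ × 9.81 m/s² × 3540 m = 9.724×10^7 Pa = 959.7 atm
Total = 278.1 + 16.94 + 959.7 = 1254.7 atm

1300 atm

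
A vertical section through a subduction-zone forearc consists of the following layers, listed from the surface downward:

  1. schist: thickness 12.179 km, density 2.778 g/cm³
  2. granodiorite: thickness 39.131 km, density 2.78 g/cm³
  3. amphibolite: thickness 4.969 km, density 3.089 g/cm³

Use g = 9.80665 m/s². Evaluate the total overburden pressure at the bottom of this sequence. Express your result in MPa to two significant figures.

1500 MPa

schist: 2778 kg/m³ × 9.80665 m/s² × 12179 m = 3.318×10^8 Pa = 331.8 MPa
granodiorite: 2780 kg/m³ × 9.80665 m/s² × 39131 m = 1.067×10^9 Pa = 1067 MPa
amphibolite: 3089 kg/m³ × 9.80665 m/s² × 4969 m = 1.505×10^8 Pa = 150.5 MPa
Total = 331.8 + 1067 + 150.5 = 1549.1 MPa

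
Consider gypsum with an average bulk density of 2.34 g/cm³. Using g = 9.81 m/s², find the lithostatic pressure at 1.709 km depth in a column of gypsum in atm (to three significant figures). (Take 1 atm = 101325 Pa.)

gypsum: 2340 kg/m³ × 9.81 m/s² × 1709 m = 3.923×10^7 Pa = 387.2 atm

387 atm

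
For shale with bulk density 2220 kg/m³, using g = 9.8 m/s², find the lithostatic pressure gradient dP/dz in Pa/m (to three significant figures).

dP/dz = ρg = 2220 kg/m³ × 9.8 m/s² = 21756 Pa/m

21800 Pa/m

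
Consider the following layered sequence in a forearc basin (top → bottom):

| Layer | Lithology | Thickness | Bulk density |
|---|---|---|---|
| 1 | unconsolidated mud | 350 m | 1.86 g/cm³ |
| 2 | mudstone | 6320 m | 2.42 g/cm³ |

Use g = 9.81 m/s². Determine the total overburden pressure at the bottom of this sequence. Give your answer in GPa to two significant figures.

0.16 GPa

unconsolidated mud: 1860 kg/m³ × 9.81 m/s² × 350 m = 6.386×10^6 Pa = 6.386×10^-3 GPa
mudstone: 2420 kg/m³ × 9.81 m/s² × 6320 m = 1.500×10^8 Pa = 0.1500 GPa
Total = 6.386×10^-3 + 0.1500 = 0.15642 GPa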